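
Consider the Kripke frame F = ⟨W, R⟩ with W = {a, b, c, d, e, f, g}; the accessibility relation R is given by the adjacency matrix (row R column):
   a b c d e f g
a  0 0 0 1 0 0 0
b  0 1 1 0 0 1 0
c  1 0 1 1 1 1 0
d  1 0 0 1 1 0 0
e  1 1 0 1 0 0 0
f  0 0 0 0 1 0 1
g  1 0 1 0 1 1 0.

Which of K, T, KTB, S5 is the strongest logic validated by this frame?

K

Reflexive (axiom T): no — a is not related to itself.
Symmetric (axiom B): no — b R c but not c R b.
Euclidean (axiom 5): no — b R f and b R c, but not f R c.
So F validates K; T would additionally require R to be reflexive. The strongest is K.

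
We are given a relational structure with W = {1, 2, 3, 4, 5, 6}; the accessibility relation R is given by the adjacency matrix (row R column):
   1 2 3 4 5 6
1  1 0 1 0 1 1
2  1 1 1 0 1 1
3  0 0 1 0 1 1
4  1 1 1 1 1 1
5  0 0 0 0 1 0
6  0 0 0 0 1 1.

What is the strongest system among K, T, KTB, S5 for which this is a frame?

T

Reflexive (axiom T): yes — every world is R-related to itself.
Symmetric (axiom B): no — 1 R 3 but not 3 R 1.
Euclidean (axiom 5): no — 1 R 5 and 1 R 3, but not 5 R 3.
So F validates K, T; KTB would additionally require R to be symmetric. The strongest is T.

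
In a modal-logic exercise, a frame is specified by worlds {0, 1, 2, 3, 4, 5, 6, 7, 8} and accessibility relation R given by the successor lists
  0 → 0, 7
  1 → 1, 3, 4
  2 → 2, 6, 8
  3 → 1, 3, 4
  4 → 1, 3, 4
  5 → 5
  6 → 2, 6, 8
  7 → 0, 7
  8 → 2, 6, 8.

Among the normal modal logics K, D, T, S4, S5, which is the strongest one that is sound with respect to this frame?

Serial (axiom D): yes — every world has a successor (e.g. 0 R 0).
Reflexive (axiom T): yes — every world is R-related to itself.
Transitive (axiom 4): yes — every two-step R-path is closed by a direct edge.
Euclidean (axiom 5): yes — any two successors of a common world are R-related.
So F validates K, D, T, S4, S5. The strongest is S5.

S5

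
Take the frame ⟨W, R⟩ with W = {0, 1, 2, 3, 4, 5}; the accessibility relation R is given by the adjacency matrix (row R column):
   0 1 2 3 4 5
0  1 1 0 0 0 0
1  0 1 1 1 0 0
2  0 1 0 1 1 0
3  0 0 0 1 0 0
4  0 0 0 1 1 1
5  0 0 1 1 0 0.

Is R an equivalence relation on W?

Reflexive: no — 2 is not related to itself.
Symmetric: no — 0 R 1 but not 1 R 0.
Transitive: no — 0 R 1 and 1 R 2, but not 0 R 2.
So R is not an equivalence relation.

No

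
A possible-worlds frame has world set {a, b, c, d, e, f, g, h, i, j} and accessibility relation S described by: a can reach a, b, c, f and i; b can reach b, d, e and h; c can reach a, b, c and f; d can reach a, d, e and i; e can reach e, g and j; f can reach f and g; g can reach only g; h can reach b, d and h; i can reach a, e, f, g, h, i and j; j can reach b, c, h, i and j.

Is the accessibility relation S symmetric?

No

Symmetric: no — a S b but not b S a.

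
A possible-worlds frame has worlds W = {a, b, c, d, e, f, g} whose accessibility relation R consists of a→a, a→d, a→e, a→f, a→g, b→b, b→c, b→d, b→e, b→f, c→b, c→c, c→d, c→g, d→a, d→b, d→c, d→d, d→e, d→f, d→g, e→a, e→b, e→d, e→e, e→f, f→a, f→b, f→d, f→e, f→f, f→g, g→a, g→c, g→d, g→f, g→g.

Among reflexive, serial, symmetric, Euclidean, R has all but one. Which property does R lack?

Reflexive: yes — every world is R-related to itself.
Serial: yes — every world has a successor (e.g. a R a).
Symmetric: yes — every pair in R has its reverse in R.
Euclidean: no — a R e and a R g, but not e R g.
Only Euclidean fails.

Euclidean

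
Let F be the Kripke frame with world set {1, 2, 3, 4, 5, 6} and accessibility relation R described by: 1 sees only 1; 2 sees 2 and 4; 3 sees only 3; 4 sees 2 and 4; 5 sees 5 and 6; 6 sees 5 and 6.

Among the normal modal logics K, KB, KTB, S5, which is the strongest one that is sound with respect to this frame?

S5

Symmetric (axiom B): yes — every pair in R has its reverse in R.
Reflexive (axiom T): yes — every world is R-related to itself.
Euclidean (axiom 5): yes — any two successors of a common world are R-related.
So F validates K, KB, KTB, S5. The strongest is S5.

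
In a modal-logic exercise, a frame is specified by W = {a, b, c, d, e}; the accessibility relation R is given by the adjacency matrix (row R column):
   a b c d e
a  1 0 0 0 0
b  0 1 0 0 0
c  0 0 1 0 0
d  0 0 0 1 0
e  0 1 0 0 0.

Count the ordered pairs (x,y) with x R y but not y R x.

1

Enumerating: (e,b).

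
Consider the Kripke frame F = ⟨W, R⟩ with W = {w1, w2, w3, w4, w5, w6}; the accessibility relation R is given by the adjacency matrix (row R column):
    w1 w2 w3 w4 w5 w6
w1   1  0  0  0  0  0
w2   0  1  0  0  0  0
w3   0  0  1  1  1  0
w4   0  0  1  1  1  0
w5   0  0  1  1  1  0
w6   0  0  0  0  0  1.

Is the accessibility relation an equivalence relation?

Reflexive: yes — every world is R-related to itself.
Symmetric: yes — every pair in R has its reverse in R.
Transitive: yes — every two-step R-path is closed by a direct edge.
So R is an equivalence relation.

Yes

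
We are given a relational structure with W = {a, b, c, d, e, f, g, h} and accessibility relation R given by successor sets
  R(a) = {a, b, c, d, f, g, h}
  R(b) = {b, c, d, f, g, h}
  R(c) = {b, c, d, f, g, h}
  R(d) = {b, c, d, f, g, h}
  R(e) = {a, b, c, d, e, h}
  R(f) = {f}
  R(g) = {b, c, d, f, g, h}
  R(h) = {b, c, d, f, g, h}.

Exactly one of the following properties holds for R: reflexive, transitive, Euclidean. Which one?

reflexive

Reflexive: yes — every world is R-related to itself.
Transitive: no — e R a and a R f, but not e R f.
Euclidean: no — a R f and a R b, but not f R b.
Only reflexive holds.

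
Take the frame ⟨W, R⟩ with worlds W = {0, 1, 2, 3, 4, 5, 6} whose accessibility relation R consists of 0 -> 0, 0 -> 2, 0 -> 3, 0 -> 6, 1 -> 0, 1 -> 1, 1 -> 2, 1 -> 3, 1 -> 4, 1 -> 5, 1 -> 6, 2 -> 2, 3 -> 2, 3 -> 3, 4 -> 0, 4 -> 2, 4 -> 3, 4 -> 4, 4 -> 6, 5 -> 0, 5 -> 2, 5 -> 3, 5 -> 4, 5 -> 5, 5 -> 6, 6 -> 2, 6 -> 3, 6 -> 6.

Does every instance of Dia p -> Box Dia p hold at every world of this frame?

Axiom 5 corresponds to the accessibility relation being Euclidean.
Euclidean: no — 0 R 2 and 0 R 3, but not 2 R 3.

No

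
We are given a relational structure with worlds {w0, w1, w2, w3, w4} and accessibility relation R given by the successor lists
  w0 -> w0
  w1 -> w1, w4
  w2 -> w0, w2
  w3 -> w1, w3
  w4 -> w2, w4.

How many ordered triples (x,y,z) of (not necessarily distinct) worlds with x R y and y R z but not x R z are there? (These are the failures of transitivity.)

3

Enumerating: (w1,w4,w2), (w3,w1,w4), (w4,w2,w0).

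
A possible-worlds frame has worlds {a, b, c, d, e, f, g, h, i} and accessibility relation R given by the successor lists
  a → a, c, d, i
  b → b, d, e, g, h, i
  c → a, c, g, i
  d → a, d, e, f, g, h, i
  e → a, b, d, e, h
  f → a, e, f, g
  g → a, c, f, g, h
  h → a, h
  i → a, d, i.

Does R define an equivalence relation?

No

Reflexive: yes — every world is R-related to itself.
Symmetric: no — b R d but not d R b.
Transitive: no — a R c and c R g, but not a R g.
So R is not an equivalence relation.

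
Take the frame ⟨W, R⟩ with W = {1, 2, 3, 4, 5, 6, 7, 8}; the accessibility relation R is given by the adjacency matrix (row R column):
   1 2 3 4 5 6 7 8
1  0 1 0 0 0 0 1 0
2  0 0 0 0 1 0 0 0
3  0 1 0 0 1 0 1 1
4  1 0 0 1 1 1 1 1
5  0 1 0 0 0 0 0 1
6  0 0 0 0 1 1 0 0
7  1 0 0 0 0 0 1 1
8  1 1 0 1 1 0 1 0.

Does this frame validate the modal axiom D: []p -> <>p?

Yes

By correspondence theory, D is valid on a frame iff R is serial.
Serial: yes — every world has a successor (e.g. 1 R 2).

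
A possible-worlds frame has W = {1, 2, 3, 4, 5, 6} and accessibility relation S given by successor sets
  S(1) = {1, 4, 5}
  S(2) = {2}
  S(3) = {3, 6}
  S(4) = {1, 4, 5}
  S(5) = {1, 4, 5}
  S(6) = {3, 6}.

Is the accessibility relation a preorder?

Yes

Reflexive: yes — every world is S-related to itself.
Transitive: yes — every two-step S-path is closed by a direct edge.
So S is a preorder.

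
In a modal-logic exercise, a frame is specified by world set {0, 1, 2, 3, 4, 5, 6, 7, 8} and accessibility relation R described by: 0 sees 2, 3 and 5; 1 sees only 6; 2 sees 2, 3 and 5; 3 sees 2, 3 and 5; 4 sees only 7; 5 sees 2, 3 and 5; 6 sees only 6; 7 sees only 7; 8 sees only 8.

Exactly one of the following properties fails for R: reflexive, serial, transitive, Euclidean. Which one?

reflexive

Reflexive: no — 0 is not related to itself.
Serial: yes — every world has a successor (e.g. 0 R 2).
Transitive: yes — every two-step R-path is closed by a direct edge.
Euclidean: yes — any two successors of a common world are R-related.
Only reflexive fails.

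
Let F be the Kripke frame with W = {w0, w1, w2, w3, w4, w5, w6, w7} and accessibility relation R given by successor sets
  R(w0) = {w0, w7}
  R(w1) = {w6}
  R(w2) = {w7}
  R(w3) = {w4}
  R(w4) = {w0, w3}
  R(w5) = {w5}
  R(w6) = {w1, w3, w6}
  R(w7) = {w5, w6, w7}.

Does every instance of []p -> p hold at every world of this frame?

No

The schema T characterises exactly the reflexive frames.
Reflexive: no — w1 is not related to itself.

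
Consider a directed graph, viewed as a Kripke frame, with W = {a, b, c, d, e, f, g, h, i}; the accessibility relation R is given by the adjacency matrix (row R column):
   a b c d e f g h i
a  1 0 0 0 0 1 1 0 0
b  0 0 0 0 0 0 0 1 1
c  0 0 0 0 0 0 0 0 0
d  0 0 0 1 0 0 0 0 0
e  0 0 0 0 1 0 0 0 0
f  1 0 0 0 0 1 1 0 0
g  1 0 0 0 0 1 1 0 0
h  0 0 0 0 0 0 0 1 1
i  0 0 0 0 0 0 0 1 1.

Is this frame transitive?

Yes

Transitive: yes — every two-step R-path is closed by a direct edge.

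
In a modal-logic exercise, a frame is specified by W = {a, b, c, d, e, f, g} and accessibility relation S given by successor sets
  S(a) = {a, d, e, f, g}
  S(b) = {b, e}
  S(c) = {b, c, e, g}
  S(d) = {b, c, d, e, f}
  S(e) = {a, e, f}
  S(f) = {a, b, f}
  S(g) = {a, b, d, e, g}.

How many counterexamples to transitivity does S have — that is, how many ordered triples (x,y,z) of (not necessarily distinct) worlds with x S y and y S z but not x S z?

24

Enumerating: (a,d,b), (a,d,c), (a,f,b), (a,g,b), (b,e,a), (b,e,f), (c,e,a), (c,e,f), (c,g,a), (c,g,d), (d,c,g), (d,e,a), … and 12 more.
Total: 24.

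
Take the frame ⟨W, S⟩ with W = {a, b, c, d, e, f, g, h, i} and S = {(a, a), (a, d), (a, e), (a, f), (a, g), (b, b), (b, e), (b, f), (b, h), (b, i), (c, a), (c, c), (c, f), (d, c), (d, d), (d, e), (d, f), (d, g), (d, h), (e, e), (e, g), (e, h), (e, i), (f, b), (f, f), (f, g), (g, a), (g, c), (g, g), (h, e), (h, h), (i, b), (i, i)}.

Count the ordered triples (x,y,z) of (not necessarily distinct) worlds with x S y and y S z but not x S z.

Enumerating: (a,d,c), (a,d,h), (a,e,h), (a,e,i), (a,f,b), (a,g,c), (b,e,g), (b,f,g), (c,a,d), (c,a,e), (c,a,g), (c,f,b), … and 22 more.
Total: 34.

34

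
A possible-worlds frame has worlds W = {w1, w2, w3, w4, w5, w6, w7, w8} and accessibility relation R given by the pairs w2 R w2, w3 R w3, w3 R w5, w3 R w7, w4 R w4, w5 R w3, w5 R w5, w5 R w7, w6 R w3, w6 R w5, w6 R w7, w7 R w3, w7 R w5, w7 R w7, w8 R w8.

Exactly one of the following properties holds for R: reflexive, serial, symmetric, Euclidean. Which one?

Euclidean

Reflexive: no — w1 is not related to itself.
Serial: no — w1 has no R-successor.
Symmetric: no — w6 R w3 but not w3 R w6.
Euclidean: yes — any two successors of a common world are R-related.
Only Euclidean holds.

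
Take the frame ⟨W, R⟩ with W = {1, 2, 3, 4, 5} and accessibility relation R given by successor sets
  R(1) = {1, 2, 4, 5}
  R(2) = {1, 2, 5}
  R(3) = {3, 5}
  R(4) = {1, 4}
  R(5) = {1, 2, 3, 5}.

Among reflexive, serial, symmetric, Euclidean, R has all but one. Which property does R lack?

Reflexive: yes — every world is R-related to itself.
Serial: yes — every world has a successor (e.g. 1 R 1).
Symmetric: yes — every pair in R has its reverse in R.
Euclidean: no — 1 R 2 and 1 R 4, but not 2 R 4.
Only Euclidean fails.

Euclidean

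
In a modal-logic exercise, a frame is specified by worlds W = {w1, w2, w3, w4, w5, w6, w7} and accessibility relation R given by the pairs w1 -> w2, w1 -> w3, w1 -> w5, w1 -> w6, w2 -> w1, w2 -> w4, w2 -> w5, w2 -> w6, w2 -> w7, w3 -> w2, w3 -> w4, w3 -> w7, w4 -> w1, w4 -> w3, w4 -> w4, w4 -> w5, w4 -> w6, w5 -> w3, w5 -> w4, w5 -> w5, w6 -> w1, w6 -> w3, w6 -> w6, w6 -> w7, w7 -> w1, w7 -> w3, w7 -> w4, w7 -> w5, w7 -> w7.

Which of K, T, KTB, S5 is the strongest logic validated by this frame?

Reflexive (axiom T): no — w1 is not related to itself.
Symmetric (axiom B): no — w1 R w3 but not w3 R w1.
Euclidean (axiom 5): no — w1 R w2 and w1 R w3, but not w2 R w3.
So F validates K; T would additionally require R to be reflexive. The strongest is K.

K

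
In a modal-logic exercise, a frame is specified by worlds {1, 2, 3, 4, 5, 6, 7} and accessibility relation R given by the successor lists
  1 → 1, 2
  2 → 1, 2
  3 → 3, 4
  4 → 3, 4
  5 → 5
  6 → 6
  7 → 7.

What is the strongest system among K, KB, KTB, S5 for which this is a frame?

S5

Symmetric (axiom B): yes — every pair in R has its reverse in R.
Reflexive (axiom T): yes — every world is R-related to itself.
Euclidean (axiom 5): yes — any two successors of a common world are R-related.
So F validates K, KB, KTB, S5. The strongest is S5.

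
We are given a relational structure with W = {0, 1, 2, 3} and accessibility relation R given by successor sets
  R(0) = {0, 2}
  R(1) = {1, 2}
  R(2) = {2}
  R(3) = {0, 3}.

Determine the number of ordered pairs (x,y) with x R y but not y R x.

Enumerating: (0,2), (1,2), (3,0).

3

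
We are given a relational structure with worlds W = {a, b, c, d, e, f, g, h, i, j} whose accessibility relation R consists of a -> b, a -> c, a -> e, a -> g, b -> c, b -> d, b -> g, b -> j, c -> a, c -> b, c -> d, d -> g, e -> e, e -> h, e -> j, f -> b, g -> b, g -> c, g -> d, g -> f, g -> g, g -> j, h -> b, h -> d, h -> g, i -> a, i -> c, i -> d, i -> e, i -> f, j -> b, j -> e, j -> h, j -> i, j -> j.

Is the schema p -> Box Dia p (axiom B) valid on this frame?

Axiom B corresponds to the accessibility relation being symmetric.
Symmetric: no — a R b but not b R a.

No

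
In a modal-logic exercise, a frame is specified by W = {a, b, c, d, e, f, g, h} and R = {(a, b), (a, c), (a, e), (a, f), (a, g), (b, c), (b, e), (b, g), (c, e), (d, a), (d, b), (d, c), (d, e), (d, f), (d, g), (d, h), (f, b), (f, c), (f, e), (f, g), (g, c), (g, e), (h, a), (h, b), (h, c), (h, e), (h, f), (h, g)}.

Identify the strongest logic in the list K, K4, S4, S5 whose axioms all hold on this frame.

Transitive (axiom 4): yes — every two-step R-path is closed by a direct edge.
Reflexive (axiom T): no — a is not related to itself.
Euclidean (axiom 5): no — a R b and a R f, but not b R f.
So F validates K, K4; S4 would additionally require R to be reflexive. The strongest is K4.

K4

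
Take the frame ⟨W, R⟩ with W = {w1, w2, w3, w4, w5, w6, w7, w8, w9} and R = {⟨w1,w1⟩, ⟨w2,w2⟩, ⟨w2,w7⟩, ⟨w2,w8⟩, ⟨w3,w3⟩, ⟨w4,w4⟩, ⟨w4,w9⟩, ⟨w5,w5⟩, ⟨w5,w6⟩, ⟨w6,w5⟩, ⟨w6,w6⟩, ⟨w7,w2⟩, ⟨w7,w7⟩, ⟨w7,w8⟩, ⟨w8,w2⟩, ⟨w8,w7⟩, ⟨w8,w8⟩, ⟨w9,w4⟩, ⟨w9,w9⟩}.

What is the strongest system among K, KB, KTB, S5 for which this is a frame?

S5

Symmetric (axiom B): yes — every pair in R has its reverse in R.
Reflexive (axiom T): yes — every world is R-related to itself.
Euclidean (axiom 5): yes — any two successors of a common world are R-related.
So F validates K, KB, KTB, S5. The strongest is S5.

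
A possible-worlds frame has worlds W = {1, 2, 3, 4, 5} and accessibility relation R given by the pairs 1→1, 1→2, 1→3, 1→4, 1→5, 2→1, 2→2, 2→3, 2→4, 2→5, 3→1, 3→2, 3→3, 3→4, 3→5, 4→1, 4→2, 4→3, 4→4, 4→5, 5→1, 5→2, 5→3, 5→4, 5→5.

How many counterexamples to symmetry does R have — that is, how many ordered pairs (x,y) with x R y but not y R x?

0

R is symmetric; there are no such tuples.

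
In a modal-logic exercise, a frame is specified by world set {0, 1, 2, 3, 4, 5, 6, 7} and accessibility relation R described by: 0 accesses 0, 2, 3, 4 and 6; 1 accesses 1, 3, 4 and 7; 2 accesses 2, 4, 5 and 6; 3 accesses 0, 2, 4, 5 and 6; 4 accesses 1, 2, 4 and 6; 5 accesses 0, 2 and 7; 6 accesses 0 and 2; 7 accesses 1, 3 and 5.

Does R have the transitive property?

No

Transitive: no — 0 R 2 and 2 R 5, but not 0 R 5.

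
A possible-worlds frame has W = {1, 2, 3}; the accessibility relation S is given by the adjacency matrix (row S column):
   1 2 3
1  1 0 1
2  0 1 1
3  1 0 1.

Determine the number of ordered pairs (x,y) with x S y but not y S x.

1

Enumerating: (2,3).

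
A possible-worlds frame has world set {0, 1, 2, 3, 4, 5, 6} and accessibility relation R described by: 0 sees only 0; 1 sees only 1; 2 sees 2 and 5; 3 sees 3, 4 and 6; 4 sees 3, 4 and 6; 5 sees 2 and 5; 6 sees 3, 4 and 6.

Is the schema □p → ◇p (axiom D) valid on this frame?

Axiom D corresponds to the accessibility relation being serial.
Serial: yes — every world has a successor (e.g. 0 R 0).

Yes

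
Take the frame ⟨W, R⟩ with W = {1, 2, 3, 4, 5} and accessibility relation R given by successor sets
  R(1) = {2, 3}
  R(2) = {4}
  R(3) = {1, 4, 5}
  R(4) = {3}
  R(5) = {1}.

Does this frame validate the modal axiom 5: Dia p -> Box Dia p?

By correspondence theory, 5 is valid on a frame iff R is Euclidean.
Euclidean: no — 1 R 2 and 1 R 3, but not 2 R 3.

No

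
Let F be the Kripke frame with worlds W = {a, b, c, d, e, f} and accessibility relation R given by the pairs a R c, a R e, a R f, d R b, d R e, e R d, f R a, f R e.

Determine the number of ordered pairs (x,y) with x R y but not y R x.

Enumerating: (a,c), (a,e), (d,b), (f,e).

4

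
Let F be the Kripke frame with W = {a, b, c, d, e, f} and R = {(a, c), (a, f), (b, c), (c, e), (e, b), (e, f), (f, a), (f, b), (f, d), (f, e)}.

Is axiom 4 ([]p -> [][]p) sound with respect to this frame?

No

By correspondence theory, 4 is valid on a frame iff R is transitive.
Transitive: no — a R c and c R e, but not a R e.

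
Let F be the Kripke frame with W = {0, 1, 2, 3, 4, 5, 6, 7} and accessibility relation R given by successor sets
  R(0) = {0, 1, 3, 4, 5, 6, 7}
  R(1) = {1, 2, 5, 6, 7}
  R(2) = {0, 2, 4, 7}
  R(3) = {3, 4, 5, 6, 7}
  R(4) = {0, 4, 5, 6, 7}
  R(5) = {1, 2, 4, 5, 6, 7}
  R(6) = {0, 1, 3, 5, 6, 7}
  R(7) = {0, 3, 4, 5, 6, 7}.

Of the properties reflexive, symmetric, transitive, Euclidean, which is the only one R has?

reflexive

Reflexive: yes — every world is R-related to itself.
Symmetric: no — 0 R 1 but not 1 R 0.
Transitive: no — 0 R 1 and 1 R 2, but not 0 R 2.
Euclidean: no — 0 R 1 and 0 R 3, but not 1 R 3.
Only reflexive holds.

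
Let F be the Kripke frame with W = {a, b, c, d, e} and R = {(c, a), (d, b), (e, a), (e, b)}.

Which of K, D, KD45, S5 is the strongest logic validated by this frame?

Serial (axiom D): no — a has no R-successor.
Euclidean (axiom 5): no — e R a and e R b, but not a R b.
Transitive (axiom 4): yes — every two-step R-path is closed by a direct edge.
Reflexive (axiom T): no — a is not related to itself.
So F validates K; D would additionally require R to be serial. The strongest is K.

K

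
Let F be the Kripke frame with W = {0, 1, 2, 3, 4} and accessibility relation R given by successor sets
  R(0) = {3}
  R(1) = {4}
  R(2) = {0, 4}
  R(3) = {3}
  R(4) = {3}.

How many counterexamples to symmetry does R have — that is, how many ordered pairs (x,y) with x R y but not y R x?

Enumerating: (0,3), (1,4), (2,0), (2,4), (4,3).

5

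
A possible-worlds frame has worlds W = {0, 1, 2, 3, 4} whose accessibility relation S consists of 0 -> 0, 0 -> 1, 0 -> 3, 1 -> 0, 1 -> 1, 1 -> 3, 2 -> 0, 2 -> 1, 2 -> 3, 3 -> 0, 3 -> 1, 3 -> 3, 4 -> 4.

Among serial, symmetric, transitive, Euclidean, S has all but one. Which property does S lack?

symmetric

Serial: yes — every world has a successor (e.g. 0 S 0).
Symmetric: no — 2 S 0 but not 0 S 2.
Transitive: yes — every two-step S-path is closed by a direct edge.
Euclidean: yes — any two successors of a common world are S-related.
Only symmetric fails.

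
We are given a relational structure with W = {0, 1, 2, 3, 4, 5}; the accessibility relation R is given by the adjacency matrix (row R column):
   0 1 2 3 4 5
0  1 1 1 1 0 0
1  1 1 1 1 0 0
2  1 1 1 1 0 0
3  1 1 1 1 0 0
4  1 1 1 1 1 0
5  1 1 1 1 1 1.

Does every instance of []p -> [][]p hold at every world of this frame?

Yes

By correspondence theory, 4 is valid on a frame iff R is transitive.
Transitive: yes — every two-step R-path is closed by a direct edge.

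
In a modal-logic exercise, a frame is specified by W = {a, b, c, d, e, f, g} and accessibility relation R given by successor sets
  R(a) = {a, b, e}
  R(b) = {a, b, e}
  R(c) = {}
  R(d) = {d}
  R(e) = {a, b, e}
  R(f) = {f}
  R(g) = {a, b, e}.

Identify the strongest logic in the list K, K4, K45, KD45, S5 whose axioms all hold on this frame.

Transitive (axiom 4): yes — every two-step R-path is closed by a direct edge.
Euclidean (axiom 5): yes — any two successors of a common world are R-related.
Serial (axiom D): no — c has no R-successor.
Reflexive (axiom T): no — c is not related to itself.
So F validates K, K4, K45; KD45 would additionally require R to be serial. The strongest is K45.

K45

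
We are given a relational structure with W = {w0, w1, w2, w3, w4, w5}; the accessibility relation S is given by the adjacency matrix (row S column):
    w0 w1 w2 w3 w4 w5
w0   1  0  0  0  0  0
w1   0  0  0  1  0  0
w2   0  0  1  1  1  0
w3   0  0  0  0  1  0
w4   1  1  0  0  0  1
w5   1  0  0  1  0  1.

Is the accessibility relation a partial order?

Reflexive: no — w1 is not related to itself.
Transitive: no — w1 S w3 and w3 S w4, but not w1 S w4.
Antisymmetric: yes — no distinct pair is related both ways.
So S is not a partial order.

No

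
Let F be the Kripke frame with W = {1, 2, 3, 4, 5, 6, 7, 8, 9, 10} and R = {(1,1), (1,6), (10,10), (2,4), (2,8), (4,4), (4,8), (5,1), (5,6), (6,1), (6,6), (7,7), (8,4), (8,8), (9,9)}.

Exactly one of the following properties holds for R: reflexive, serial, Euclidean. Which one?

Reflexive: no — 2 is not related to itself.
Serial: no — 3 has no R-successor.
Euclidean: yes — any two successors of a common world are R-related.
Only Euclidean holds.

Euclidean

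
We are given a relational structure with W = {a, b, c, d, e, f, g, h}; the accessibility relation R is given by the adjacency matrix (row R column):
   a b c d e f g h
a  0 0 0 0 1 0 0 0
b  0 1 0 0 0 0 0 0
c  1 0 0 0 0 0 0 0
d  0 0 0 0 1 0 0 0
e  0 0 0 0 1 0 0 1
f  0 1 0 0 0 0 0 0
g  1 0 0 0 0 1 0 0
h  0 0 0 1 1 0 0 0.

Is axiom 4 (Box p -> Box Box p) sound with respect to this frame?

No

By correspondence theory, 4 is valid on a frame iff R is transitive.
Transitive: no — a R e and e R h, but not a R h.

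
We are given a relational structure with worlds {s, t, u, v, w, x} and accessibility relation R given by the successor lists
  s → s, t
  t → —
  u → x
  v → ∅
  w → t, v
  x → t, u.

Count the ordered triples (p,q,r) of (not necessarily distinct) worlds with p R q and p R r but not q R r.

11

Enumerating: (s,t,s), (s,t,t), (u,x,x), (w,t,t), (w,t,v), (w,v,t), (w,v,v), (x,t,t), (x,t,u), (x,u,t), (x,u,u).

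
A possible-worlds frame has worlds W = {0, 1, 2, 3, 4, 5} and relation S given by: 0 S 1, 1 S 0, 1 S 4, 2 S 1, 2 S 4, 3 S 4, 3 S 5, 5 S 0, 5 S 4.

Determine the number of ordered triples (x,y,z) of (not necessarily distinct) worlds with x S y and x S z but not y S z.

Enumerating: (0,1,1), (1,0,0), (1,0,4), (1,4,0), (1,4,4), (2,1,1), (2,4,1), (2,4,4), (3,4,4), (3,4,5), (3,5,5), (5,0,0), (5,0,4), (5,4,0), (5,4,4).

15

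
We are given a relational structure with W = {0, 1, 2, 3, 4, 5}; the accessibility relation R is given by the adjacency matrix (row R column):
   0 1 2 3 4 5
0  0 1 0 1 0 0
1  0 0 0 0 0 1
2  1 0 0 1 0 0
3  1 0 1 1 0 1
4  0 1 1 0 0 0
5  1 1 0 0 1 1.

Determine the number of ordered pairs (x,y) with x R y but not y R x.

7

Enumerating: (0,1), (2,0), (3,5), (4,1), (4,2), (5,0), (5,4).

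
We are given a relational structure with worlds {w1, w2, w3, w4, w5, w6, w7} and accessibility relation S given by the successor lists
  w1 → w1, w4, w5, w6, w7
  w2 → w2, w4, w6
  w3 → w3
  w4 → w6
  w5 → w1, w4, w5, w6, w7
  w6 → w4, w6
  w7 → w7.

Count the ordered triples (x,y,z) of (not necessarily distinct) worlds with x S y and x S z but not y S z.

Enumerating: (w1,w4,w1), (w1,w4,w4), (w1,w4,w5), (w1,w4,w7), (w1,w6,w1), (w1,w6,w5), (w1,w6,w7), (w1,w7,w1), (w1,w7,w4), (w1,w7,w5), (w1,w7,w6), (w2,w4,w2), … and 14 more.
Total: 26.

26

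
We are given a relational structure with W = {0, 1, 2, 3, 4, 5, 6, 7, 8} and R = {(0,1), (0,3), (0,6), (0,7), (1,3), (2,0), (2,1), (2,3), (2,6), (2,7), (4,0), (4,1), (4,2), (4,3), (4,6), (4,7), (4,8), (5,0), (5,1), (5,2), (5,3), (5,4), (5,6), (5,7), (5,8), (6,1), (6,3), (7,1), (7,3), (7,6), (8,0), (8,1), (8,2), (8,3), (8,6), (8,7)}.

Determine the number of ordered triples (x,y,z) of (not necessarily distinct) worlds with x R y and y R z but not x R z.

R is transitive; there are no such tuples.

0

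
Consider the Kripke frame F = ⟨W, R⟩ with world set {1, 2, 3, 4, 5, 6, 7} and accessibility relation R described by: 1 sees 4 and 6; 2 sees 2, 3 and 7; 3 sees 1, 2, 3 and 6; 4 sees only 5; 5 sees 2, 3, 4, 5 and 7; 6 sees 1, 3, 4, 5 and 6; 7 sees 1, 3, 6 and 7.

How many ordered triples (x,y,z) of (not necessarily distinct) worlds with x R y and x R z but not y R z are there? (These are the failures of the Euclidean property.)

38

Enumerating: (1,4,4), (1,4,6), (2,3,7), (2,7,2), (3,1,1), (3,1,2), (3,1,3), (3,2,1), (3,2,6), (3,6,2), (5,2,4), (5,2,5), … and 26 more.
Total: 38.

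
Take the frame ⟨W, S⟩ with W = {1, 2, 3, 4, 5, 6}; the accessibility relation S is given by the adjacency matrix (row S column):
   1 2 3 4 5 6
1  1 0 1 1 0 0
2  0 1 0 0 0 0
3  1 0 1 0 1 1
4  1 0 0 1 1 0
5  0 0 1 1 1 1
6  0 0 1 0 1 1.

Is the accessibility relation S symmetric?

Symmetric: yes — every pair in S has its reverse in S.

Yes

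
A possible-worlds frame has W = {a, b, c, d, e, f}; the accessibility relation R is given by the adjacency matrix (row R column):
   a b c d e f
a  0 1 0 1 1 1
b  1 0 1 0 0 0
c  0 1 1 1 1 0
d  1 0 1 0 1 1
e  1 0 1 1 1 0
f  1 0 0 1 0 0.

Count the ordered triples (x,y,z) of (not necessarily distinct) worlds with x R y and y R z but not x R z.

Enumerating: (a,b,a), (a,b,c), (a,d,a), (a,d,c), (a,e,a), (a,e,c), (a,f,a), (b,a,b), (b,a,d), (b,a,e), (b,a,f), (b,c,b), … and 22 more.
Total: 34.

34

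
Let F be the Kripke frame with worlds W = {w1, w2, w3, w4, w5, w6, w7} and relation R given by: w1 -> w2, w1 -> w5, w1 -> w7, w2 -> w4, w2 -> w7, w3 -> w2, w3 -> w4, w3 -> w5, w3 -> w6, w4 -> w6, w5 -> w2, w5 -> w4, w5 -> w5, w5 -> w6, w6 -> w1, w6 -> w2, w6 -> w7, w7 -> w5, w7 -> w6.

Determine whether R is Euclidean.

Euclidean: no — w1 R w2 and w1 R w5, but not w2 R w5.

No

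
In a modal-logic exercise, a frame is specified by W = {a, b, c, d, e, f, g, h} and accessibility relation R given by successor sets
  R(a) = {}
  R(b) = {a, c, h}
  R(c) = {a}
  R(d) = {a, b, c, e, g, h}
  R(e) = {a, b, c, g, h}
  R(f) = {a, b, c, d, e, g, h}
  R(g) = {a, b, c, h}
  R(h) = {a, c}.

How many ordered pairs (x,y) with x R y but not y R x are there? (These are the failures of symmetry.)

28

Enumerating: (b,a), (b,c), (b,h), (c,a), (d,a), (d,b), (d,c), (d,e), (d,g), (d,h), (e,a), (e,b), … and 16 more.
Total: 28.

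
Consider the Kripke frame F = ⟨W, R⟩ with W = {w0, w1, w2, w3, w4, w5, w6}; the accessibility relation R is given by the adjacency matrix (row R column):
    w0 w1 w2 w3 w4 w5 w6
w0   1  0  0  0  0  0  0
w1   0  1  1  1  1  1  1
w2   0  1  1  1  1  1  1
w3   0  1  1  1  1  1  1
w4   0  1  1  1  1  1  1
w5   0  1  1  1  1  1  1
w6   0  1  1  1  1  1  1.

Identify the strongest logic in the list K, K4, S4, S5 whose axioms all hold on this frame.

S5

Transitive (axiom 4): yes — every two-step R-path is closed by a direct edge.
Reflexive (axiom T): yes — every world is R-related to itself.
Euclidean (axiom 5): yes — any two successors of a common world are R-related.
So F validates K, K4, S4, S5. The strongest is S5.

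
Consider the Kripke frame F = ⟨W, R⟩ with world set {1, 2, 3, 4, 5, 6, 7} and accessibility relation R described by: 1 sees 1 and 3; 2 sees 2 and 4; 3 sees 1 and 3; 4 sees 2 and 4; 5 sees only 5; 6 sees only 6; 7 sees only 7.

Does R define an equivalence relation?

Yes

Reflexive: yes — every world is R-related to itself.
Symmetric: yes — every pair in R has its reverse in R.
Transitive: yes — every two-step R-path is closed by a direct edge.
So R is an equivalence relation.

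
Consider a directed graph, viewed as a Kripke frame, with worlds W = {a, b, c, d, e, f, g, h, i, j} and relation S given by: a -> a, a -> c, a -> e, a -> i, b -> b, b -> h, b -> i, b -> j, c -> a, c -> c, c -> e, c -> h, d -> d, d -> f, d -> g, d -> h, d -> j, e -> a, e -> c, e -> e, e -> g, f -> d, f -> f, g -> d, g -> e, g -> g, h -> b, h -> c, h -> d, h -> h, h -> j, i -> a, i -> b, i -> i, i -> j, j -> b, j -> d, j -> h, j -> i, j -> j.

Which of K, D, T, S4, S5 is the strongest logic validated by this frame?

T

Serial (axiom D): yes — every world has a successor (e.g. a S a).
Reflexive (axiom T): yes — every world is S-related to itself.
Transitive (axiom 4): no — a S c and c S h, but not a S h.
Euclidean (axiom 5): no — a S c and a S i, but not c S i.
So F validates K, D, T; S4 would additionally require S to be transitive. The strongest is T.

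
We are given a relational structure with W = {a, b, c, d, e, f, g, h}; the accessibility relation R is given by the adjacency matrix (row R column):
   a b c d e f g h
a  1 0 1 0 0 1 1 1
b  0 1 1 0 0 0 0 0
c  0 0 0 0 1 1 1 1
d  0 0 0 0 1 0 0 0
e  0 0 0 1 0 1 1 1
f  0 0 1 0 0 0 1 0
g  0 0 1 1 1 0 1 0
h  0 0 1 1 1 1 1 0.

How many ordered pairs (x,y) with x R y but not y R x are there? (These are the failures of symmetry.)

12

Enumerating: (a,c), (a,f), (a,g), (a,h), (b,c), (c,e), (e,f), (f,g), (g,d), (h,d), (h,f), (h,g).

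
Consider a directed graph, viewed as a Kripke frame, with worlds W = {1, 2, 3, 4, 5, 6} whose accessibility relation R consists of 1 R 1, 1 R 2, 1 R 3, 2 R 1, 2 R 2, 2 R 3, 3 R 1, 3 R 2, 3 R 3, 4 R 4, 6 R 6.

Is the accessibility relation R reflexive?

No

Reflexive: no — 5 is not related to itself.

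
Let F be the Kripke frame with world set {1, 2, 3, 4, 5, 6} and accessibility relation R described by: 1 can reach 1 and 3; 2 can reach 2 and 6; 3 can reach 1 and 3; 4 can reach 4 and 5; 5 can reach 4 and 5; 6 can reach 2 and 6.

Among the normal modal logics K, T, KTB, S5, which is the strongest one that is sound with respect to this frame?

S5

Reflexive (axiom T): yes — every world is R-related to itself.
Symmetric (axiom B): yes — every pair in R has its reverse in R.
Euclidean (axiom 5): yes — any two successors of a common world are R-related.
So F validates K, T, KTB, S5. The strongest is S5.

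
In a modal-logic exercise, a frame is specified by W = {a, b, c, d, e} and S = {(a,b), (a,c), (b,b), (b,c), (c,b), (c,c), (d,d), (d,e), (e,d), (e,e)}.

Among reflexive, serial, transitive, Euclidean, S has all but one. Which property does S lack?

Reflexive: no — a is not related to itself.
Serial: yes — every world has a successor (e.g. a S b).
Transitive: yes — every two-step S-path is closed by a direct edge.
Euclidean: yes — any two successors of a common world are S-related.
Only reflexive fails.

reflexive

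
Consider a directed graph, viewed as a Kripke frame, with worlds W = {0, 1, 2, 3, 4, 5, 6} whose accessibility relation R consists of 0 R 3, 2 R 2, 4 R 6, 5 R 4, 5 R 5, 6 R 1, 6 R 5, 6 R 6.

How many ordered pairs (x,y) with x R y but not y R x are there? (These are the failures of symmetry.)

5

Enumerating: (0,3), (4,6), (5,4), (6,1), (6,5).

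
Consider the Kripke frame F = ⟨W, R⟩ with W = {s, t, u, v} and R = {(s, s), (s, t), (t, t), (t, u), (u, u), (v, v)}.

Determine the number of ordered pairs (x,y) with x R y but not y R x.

Enumerating: (s,t), (t,u).

2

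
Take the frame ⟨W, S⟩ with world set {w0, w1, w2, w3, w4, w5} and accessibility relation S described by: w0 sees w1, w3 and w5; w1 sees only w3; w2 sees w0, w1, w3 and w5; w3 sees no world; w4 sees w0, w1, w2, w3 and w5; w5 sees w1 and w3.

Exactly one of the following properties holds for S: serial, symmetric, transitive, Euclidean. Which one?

transitive

Serial: no — w3 has no S-successor.
Symmetric: no — w0 S w1 but not w1 S w0.
Transitive: yes — every two-step S-path is closed by a direct edge.
Euclidean: no — w0 S w1 and w0 S w5, but not w1 S w5.
Only transitive holds.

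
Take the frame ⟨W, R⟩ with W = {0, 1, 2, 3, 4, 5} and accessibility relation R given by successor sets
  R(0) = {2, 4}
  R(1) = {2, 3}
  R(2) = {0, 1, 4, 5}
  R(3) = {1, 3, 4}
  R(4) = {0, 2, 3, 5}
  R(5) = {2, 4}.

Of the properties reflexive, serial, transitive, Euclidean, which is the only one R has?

serial

Reflexive: no — 0 is not related to itself.
Serial: yes — every world has a successor (e.g. 0 R 2).
Transitive: no — 0 R 2 and 2 R 1, but not 0 R 1.
Euclidean: no — 1 R 2 and 1 R 3, but not 2 R 3.
Only serial holds.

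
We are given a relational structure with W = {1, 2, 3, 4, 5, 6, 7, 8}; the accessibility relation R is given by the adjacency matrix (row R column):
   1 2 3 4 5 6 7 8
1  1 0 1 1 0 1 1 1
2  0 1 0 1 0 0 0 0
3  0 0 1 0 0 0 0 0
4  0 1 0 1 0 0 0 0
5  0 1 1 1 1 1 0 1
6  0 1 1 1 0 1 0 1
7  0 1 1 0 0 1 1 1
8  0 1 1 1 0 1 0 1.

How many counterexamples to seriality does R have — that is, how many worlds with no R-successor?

R is serial; there are no such worlds.

0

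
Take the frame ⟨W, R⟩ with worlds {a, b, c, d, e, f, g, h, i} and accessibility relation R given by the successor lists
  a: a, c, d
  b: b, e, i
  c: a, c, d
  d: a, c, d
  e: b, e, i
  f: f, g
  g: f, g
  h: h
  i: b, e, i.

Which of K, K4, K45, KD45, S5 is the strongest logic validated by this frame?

S5

Transitive (axiom 4): yes — every two-step R-path is closed by a direct edge.
Euclidean (axiom 5): yes — any two successors of a common world are R-related.
Serial (axiom D): yes — every world has a successor (e.g. a R a).
Reflexive (axiom T): yes — every world is R-related to itself.
So F validates K, K4, K45, KD45, S5. The strongest is S5.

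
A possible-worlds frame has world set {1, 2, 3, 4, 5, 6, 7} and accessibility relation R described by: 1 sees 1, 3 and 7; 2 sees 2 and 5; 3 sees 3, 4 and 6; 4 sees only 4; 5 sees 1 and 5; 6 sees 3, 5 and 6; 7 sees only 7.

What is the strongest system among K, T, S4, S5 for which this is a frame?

T

Reflexive (axiom T): yes — every world is R-related to itself.
Transitive (axiom 4): no — 1 R 3 and 3 R 4, but not 1 R 4.
Euclidean (axiom 5): no — 1 R 3 and 1 R 7, but not 3 R 7.
So F validates K, T; S4 would additionally require R to be transitive. The strongest is T.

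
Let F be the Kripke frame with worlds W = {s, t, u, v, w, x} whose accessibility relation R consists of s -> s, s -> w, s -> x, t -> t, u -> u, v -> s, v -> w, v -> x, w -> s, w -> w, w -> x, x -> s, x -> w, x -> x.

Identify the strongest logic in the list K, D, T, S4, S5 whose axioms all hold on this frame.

D

Serial (axiom D): yes — every world has a successor (e.g. s R s).
Reflexive (axiom T): no — v is not related to itself.
Transitive (axiom 4): yes — every two-step R-path is closed by a direct edge.
Euclidean (axiom 5): yes — any two successors of a common world are R-related.
So F validates K, D; T would additionally require R to be reflexive. The strongest is D.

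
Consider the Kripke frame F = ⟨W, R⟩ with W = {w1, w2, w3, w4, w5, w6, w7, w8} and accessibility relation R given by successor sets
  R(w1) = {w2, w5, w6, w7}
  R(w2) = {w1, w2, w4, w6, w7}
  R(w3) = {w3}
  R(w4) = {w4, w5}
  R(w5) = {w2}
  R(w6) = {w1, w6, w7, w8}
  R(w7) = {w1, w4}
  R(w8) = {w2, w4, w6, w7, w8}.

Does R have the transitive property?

Transitive: no — w1 R w2 and w2 R w4, but not w1 R w4.

No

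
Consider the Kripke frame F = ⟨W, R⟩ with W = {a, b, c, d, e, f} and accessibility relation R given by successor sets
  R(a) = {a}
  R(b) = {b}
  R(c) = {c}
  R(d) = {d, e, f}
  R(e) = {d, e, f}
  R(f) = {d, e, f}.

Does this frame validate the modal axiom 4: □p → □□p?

Yes

Axiom 4 corresponds to the accessibility relation being transitive.
Transitive: yes — every two-step R-path is closed by a direct edge.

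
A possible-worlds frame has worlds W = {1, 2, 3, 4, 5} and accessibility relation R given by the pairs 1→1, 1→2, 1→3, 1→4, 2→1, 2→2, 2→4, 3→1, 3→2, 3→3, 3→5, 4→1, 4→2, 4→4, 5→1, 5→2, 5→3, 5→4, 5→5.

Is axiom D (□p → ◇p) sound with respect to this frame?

Axiom D corresponds to the accessibility relation being serial.
Serial: yes — every world has a successor (e.g. 1 R 1).

Yes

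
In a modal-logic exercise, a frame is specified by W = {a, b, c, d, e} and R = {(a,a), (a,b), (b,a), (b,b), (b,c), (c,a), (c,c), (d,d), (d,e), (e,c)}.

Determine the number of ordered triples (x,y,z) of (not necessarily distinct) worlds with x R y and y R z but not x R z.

4

Enumerating: (a,b,c), (c,a,b), (d,e,c), (e,c,a).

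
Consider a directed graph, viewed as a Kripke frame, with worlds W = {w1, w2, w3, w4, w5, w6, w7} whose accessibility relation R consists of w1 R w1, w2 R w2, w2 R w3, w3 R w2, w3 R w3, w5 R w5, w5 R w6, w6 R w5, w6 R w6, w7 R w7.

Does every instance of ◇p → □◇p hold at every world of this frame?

Yes

Axiom 5 corresponds to the accessibility relation being Euclidean.
Euclidean: yes — any two successors of a common world are R-related.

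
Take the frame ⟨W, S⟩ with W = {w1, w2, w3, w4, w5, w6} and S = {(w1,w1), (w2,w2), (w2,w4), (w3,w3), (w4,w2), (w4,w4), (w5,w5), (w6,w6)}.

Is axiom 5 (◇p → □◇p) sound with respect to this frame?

The schema 5 characterises exactly the Euclidean frames.
Euclidean: yes — any two successors of a common world are S-related.

Yes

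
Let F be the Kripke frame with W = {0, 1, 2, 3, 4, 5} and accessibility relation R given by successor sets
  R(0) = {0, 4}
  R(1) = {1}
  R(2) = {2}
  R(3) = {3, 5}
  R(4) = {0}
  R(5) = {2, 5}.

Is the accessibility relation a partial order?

Reflexive: no — 4 is not related to itself.
Transitive: no — 3 R 5 and 5 R 2, but not 3 R 2.
Antisymmetric: no — 0 R 4 and 4 R 0 with 0 ≠ 4.
So R is not a partial order.

No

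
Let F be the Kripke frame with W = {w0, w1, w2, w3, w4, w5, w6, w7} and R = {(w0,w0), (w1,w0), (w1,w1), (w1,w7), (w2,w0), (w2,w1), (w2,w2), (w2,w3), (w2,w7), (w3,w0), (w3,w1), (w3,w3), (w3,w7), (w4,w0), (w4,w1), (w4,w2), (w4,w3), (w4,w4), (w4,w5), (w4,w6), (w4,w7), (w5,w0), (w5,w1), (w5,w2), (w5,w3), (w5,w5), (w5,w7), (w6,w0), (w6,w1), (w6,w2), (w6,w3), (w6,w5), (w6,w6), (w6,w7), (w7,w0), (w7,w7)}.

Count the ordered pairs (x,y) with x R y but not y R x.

Enumerating: (w1,w0), (w1,w7), (w2,w0), (w2,w1), (w2,w3), (w2,w7), (w3,w0), (w3,w1), (w3,w7), (w4,w0), (w4,w1), (w4,w2), … and 16 more.
Total: 28.

28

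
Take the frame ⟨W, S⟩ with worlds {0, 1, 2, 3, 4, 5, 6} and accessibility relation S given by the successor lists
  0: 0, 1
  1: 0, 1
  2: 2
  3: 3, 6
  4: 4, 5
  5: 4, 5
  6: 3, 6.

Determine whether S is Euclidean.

Yes

Euclidean: yes — any two successors of a common world are S-related.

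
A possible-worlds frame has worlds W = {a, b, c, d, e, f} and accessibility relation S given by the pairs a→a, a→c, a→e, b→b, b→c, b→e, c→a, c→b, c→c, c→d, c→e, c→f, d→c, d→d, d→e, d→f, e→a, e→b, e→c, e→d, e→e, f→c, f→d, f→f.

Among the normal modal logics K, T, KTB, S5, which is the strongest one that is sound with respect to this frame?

KTB

Reflexive (axiom T): yes — every world is S-related to itself.
Symmetric (axiom B): yes — every pair in S has its reverse in S.
Euclidean (axiom 5): no — c S a and c S b, but not a S b.
So F validates K, T, KTB; S5 would additionally require S to be Euclidean. The strongest is KTB.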